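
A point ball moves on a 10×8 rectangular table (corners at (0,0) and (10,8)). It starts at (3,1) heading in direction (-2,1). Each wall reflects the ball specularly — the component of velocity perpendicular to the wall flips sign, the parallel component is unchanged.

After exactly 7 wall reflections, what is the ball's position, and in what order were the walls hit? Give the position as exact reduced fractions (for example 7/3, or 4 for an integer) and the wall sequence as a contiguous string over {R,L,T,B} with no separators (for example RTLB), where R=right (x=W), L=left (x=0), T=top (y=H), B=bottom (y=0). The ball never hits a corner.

Final position: (0,13/2)
Wall sequence: LRTLBRL

1. t=3/2 → L at (0,5/2); v=(2,1)
2. t=5 → R at (10,15/2); v=(-2,1)
3. t=1/2 → T at (9,8); v=(-2,-1)
4. t=9/2 → L at (0,7/2); v=(2,-1)
5. t=7/2 → B at (7,0); v=(2,1)
6. t=3/2 → R at (10,3/2); v=(-2,1)
7. t=5 → L at (0,13/2); v=(2,1)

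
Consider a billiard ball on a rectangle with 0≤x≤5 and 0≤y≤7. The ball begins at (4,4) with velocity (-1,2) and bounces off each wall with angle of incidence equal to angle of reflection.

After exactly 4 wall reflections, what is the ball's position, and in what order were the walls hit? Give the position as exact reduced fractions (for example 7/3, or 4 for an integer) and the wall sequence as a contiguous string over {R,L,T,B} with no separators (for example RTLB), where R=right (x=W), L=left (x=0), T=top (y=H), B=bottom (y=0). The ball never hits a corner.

Final position: (9/2,7)
Wall sequence: TLBT

1. t=3/2 → T at (5/2,7); v=(-1,-2)
2. t=5/2 → L at (0,2); v=(1,-2)
3. t=1 → B at (1,0); v=(1,2)
4. t=7/2 → T at (9/2,7); v=(1,-2)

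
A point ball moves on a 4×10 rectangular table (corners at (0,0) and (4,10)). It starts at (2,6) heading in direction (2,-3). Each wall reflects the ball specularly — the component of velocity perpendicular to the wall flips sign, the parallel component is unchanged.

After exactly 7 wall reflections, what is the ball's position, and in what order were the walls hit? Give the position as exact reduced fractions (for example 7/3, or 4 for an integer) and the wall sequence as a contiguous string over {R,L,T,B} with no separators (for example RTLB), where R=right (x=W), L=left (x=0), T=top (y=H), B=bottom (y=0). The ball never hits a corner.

Final position: (10/3,0)
Wall sequence: RBLRTLB

1. t=1 → R at (4,3); v=(-2,-3)
2. t=1 → B at (2,0); v=(-2,3)
3. t=1 → L at (0,3); v=(2,3)
4. t=2 → R at (4,9); v=(-2,3)
5. t=1/3 → T at (10/3,10); v=(-2,-3)
6. t=5/3 → L at (0,5); v=(2,-3)
7. t=5/3 → B at (10/3,0); v=(2,3)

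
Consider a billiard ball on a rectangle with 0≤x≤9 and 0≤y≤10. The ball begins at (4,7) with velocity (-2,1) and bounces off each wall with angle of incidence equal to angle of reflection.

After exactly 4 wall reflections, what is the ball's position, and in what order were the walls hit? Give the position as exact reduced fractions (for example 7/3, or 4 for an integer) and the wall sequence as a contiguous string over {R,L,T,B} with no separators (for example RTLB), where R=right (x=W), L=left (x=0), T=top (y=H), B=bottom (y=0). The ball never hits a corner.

1. t=2 → L at (0,9); v=(2,1)
2. t=1 → T at (2,10); v=(2,-1)
3. t=7/2 → R at (9,13/2); v=(-2,-1)
4. t=9/2 → L at (0,2); v=(2,-1)

Final position: (0,2)
Wall sequence: LTRL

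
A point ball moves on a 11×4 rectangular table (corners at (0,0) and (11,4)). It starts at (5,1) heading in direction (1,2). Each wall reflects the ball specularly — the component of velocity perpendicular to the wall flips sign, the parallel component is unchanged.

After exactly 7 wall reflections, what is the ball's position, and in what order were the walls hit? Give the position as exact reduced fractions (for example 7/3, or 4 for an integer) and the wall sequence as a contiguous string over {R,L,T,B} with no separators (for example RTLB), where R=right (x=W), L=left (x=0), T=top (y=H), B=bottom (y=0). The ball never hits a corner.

Final position: (11/2,0)
Wall sequence: TBTRBTB

1. t=3/2 → T at (13/2,4); v=(1,-2)
2. t=2 → B at (17/2,0); v=(1,2)
3. t=2 → T at (21/2,4); v=(1,-2)
4. t=1/2 → R at (11,3); v=(-1,-2)
5. t=3/2 → B at (19/2,0); v=(-1,2)
6. t=2 → T at (15/2,4); v=(-1,-2)
7. t=2 → B at (11/2,0); v=(-1,2)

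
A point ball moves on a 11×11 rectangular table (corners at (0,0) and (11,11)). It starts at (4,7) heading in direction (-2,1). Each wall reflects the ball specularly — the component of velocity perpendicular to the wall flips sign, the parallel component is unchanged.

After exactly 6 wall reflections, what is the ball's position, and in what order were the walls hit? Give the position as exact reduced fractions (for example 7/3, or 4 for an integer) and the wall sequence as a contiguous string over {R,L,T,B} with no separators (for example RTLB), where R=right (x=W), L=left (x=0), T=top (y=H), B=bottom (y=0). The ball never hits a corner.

Final position: (11,7/2)
Wall sequence: LTRLBR

1. t=2 → L at (0,9); v=(2,1)
2. t=2 → T at (4,11); v=(2,-1)
3. t=7/2 → R at (11,15/2); v=(-2,-1)
4. t=11/2 → L at (0,2); v=(2,-1)
5. t=2 → B at (4,0); v=(2,1)
6. t=7/2 → R at (11,7/2); v=(-2,1)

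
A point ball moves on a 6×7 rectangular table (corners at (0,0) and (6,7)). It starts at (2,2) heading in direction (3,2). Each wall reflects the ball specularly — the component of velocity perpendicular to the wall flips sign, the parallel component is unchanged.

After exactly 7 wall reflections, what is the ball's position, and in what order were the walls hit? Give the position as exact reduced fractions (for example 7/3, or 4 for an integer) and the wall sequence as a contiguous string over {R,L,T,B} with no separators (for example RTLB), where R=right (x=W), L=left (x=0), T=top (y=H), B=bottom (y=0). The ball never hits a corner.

Final position: (6,20/3)
Wall sequence: RTLRBLR

1. t=4/3 → R at (6,14/3); v=(-3,2)
2. t=7/6 → T at (5/2,7); v=(-3,-2)
3. t=5/6 → L at (0,16/3); v=(3,-2)
4. t=2 → R at (6,4/3); v=(-3,-2)
5. t=2/3 → B at (4,0); v=(-3,2)
6. t=4/3 → L at (0,8/3); v=(3,2)
7. t=2 → R at (6,20/3); v=(-3,2)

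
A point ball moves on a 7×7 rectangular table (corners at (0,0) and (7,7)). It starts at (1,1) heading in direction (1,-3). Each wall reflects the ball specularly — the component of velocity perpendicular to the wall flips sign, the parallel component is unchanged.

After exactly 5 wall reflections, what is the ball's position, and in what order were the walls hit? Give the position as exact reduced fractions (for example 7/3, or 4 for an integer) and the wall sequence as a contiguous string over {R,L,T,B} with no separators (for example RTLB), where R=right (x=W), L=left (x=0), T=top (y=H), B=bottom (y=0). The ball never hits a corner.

Final position: (17/3,7)
Wall sequence: BTBRT

1. t=1/3 → B at (4/3,0); v=(1,3)
2. t=7/3 → T at (11/3,7); v=(1,-3)
3. t=7/3 → B at (6,0); v=(1,3)
4. t=1 → R at (7,3); v=(-1,3)
5. t=4/3 → T at (17/3,7); v=(-1,-3)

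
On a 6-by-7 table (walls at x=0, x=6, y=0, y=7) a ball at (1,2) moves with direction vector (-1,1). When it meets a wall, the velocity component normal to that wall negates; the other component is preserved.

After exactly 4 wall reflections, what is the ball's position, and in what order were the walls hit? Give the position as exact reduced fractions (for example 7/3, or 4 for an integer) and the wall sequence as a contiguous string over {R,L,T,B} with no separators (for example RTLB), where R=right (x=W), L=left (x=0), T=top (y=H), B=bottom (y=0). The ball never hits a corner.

1. t=1 → L at (0,3); v=(1,1)
2. t=4 → T at (4,7); v=(1,-1)
3. t=2 → R at (6,5); v=(-1,-1)
4. t=5 → B at (1,0); v=(-1,1)

Final position: (1,0)
Wall sequence: LTRB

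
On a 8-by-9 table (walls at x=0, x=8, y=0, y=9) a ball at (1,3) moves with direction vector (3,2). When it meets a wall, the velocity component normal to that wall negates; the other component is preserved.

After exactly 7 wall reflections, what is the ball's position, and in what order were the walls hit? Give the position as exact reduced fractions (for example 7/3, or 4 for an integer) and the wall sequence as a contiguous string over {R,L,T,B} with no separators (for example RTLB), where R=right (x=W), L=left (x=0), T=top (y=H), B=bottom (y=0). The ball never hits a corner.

1. t=7/3 → R at (8,23/3); v=(-3,2)
2. t=2/3 → T at (6,9); v=(-3,-2)
3. t=2 → L at (0,5); v=(3,-2)
4. t=5/2 → B at (15/2,0); v=(3,2)
5. t=1/6 → R at (8,1/3); v=(-3,2)
6. t=8/3 → L at (0,17/3); v=(3,2)
7. t=5/3 → T at (5,9); v=(3,-2)

Final position: (5,9)
Wall sequence: RTLBRLT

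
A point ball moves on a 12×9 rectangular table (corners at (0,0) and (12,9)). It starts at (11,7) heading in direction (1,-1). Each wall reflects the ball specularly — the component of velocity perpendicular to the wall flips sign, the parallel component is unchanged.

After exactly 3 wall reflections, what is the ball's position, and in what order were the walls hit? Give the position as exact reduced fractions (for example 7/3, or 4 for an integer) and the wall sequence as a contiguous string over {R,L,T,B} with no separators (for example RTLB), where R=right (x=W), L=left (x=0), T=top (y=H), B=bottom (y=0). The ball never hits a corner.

1. t=1 → R at (12,6); v=(-1,-1)
2. t=6 → B at (6,0); v=(-1,1)
3. t=6 → L at (0,6); v=(1,1)

Final position: (0,6)
Wall sequence: RBL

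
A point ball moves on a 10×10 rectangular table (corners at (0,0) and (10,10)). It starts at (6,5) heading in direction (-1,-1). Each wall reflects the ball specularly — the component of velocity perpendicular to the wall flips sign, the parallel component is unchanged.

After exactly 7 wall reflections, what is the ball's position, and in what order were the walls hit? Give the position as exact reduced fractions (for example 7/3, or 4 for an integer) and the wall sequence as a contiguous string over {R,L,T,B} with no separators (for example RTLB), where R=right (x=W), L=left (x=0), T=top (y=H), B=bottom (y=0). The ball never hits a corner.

1. t=5 → B at (1,0); v=(-1,1)
2. t=1 → L at (0,1); v=(1,1)
3. t=9 → T at (9,10); v=(1,-1)
4. t=1 → R at (10,9); v=(-1,-1)
5. t=9 → B at (1,0); v=(-1,1)
6. t=1 → L at (0,1); v=(1,1)
7. t=9 → T at (9,10); v=(1,-1)

Final position: (9,10)
Wall sequence: BLTRBLT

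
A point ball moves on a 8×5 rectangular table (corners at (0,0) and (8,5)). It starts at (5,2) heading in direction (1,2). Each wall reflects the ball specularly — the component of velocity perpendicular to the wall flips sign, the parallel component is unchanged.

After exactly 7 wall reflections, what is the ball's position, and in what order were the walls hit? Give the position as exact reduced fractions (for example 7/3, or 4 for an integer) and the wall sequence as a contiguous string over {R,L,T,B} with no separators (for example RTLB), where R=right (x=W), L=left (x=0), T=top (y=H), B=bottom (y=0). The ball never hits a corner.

1. t=3/2 → T at (13/2,5); v=(1,-2)
2. t=3/2 → R at (8,2); v=(-1,-2)
3. t=1 → B at (7,0); v=(-1,2)
4. t=5/2 → T at (9/2,5); v=(-1,-2)
5. t=5/2 → B at (2,0); v=(-1,2)
6. t=2 → L at (0,4); v=(1,2)
7. t=1/2 → T at (1/2,5); v=(1,-2)

Final position: (1/2,5)
Wall sequence: TRBTBLT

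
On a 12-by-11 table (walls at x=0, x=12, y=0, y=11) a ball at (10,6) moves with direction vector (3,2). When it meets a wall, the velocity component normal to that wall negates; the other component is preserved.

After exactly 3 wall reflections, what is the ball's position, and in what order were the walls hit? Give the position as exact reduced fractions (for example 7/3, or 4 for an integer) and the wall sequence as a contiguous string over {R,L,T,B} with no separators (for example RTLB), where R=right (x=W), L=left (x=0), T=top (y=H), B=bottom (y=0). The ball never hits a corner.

Final position: (0,20/3)
Wall sequence: RTL

1. t=2/3 → R at (12,22/3); v=(-3,2)
2. t=11/6 → T at (13/2,11); v=(-3,-2)
3. t=13/6 → L at (0,20/3); v=(3,-2)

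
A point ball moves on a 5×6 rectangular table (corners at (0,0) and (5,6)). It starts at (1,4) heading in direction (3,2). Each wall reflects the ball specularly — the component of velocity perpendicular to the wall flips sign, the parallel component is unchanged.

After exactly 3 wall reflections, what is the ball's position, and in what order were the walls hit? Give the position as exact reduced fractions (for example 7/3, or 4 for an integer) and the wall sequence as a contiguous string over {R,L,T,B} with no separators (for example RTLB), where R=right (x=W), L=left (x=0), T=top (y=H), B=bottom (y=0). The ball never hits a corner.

1. t=1 → T at (4,6); v=(3,-2)
2. t=1/3 → R at (5,16/3); v=(-3,-2)
3. t=5/3 → L at (0,2); v=(3,-2)

Final position: (0,2)
Wall sequence: TRL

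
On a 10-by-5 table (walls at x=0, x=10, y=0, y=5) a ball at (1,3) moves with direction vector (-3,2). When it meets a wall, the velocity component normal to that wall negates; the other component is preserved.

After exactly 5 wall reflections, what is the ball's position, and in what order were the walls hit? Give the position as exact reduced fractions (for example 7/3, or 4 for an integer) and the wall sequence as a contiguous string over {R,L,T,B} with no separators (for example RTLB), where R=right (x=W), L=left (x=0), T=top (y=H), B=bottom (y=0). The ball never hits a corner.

Final position: (3,5)
Wall sequence: LTBRT

1. t=1/3 → L at (0,11/3); v=(3,2)
2. t=2/3 → T at (2,5); v=(3,-2)
3. t=5/2 → B at (19/2,0); v=(3,2)
4. t=1/6 → R at (10,1/3); v=(-3,2)
5. t=7/3 → T at (3,5); v=(-3,-2)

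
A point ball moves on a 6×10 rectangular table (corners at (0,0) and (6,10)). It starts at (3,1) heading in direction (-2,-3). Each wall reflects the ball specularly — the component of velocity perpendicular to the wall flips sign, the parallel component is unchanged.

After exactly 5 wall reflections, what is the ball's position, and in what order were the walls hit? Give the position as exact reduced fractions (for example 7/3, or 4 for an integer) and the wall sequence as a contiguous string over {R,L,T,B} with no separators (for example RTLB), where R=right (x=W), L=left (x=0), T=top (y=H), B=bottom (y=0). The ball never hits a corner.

1. t=1/3 → B at (7/3,0); v=(-2,3)
2. t=7/6 → L at (0,7/2); v=(2,3)
3. t=13/6 → T at (13/3,10); v=(2,-3)
4. t=5/6 → R at (6,15/2); v=(-2,-3)
5. t=5/2 → B at (1,0); v=(-2,3)

Final position: (1,0)
Wall sequence: BLTRB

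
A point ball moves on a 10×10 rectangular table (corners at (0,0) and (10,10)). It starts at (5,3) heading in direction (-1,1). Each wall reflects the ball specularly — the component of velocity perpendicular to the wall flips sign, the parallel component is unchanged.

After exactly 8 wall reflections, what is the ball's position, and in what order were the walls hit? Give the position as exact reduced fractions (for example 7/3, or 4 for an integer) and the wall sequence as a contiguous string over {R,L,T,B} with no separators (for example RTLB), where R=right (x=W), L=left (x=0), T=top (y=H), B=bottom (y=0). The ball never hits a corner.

1. t=5 → L at (0,8); v=(1,1)
2. t=2 → T at (2,10); v=(1,-1)
3. t=8 → R at (10,2); v=(-1,-1)
4. t=2 → B at (8,0); v=(-1,1)
5. t=8 → L at (0,8); v=(1,1)
6. t=2 → T at (2,10); v=(1,-1)
7. t=8 → R at (10,2); v=(-1,-1)
8. t=2 → B at (8,0); v=(-1,1)

Final position: (8,0)
Wall sequence: LTRBLTRB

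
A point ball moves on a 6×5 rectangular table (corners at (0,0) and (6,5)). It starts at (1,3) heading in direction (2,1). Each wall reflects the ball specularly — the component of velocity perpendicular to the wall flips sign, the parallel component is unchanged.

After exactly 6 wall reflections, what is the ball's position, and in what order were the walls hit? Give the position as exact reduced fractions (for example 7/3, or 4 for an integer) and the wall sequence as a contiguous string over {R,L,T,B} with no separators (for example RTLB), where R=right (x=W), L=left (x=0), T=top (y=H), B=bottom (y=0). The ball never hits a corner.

1. t=2 → T at (5,5); v=(2,-1)
2. t=1/2 → R at (6,9/2); v=(-2,-1)
3. t=3 → L at (0,3/2); v=(2,-1)
4. t=3/2 → B at (3,0); v=(2,1)
5. t=3/2 → R at (6,3/2); v=(-2,1)
6. t=3 → L at (0,9/2); v=(2,1)

Final position: (0,9/2)
Wall sequence: TRLBRL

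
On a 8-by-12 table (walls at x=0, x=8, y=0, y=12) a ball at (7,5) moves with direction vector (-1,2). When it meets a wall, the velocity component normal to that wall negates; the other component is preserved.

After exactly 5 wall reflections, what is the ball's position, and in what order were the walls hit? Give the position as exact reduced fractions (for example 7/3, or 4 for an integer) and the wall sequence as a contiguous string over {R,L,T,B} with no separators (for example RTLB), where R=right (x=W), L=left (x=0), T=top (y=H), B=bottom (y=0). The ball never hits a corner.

1. t=7/2 → T at (7/2,12); v=(-1,-2)
2. t=7/2 → L at (0,5); v=(1,-2)
3. t=5/2 → B at (5/2,0); v=(1,2)
4. t=11/2 → R at (8,11); v=(-1,2)
5. t=1/2 → T at (15/2,12); v=(-1,-2)

Final position: (15/2,12)
Wall sequence: TLBRT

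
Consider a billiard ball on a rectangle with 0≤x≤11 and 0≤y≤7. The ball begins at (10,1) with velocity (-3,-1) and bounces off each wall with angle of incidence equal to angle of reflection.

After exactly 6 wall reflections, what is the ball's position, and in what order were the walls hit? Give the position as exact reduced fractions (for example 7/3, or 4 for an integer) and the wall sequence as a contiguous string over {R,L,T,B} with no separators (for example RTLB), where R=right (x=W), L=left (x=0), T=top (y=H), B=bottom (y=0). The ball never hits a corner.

Final position: (11,2/3)
Wall sequence: BLRTLR

1. t=1 → B at (7,0); v=(-3,1)
2. t=7/3 → L at (0,7/3); v=(3,1)
3. t=11/3 → R at (11,6); v=(-3,1)
4. t=1 → T at (8,7); v=(-3,-1)
5. t=8/3 → L at (0,13/3); v=(3,-1)
6. t=11/3 → R at (11,2/3); v=(-3,-1)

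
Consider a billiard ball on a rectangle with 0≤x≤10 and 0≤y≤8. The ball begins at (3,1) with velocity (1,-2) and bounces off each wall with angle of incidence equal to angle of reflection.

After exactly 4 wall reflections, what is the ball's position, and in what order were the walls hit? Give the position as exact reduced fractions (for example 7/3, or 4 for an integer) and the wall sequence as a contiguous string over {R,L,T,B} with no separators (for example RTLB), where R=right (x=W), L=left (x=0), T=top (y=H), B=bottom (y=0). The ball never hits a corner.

1. t=1/2 → B at (7/2,0); v=(1,2)
2. t=4 → T at (15/2,8); v=(1,-2)
3. t=5/2 → R at (10,3); v=(-1,-2)
4. t=3/2 → B at (17/2,0); v=(-1,2)

Final position: (17/2,0)
Wall sequence: BTRB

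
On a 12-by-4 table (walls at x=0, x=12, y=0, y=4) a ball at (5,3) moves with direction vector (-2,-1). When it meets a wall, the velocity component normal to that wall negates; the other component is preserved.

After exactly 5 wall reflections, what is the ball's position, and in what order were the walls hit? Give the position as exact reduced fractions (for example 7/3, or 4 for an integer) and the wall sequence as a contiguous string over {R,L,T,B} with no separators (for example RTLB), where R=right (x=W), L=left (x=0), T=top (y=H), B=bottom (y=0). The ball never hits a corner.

1. t=5/2 → L at (0,1/2); v=(2,-1)
2. t=1/2 → B at (1,0); v=(2,1)
3. t=4 → T at (9,4); v=(2,-1)
4. t=3/2 → R at (12,5/2); v=(-2,-1)
5. t=5/2 → B at (7,0); v=(-2,1)

Final position: (7,0)
Wall sequence: LBTRB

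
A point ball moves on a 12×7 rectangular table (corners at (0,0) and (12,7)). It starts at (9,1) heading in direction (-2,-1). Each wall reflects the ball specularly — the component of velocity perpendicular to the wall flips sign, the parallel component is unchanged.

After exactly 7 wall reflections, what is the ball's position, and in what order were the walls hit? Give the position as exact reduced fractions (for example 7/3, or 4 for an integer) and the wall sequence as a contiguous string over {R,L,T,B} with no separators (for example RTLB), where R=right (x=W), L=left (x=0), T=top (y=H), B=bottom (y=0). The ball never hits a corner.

Final position: (11,7)
Wall sequence: BLTRBLT

1. t=1 → B at (7,0); v=(-2,1)
2. t=7/2 → L at (0,7/2); v=(2,1)
3. t=7/2 → T at (7,7); v=(2,-1)
4. t=5/2 → R at (12,9/2); v=(-2,-1)
5. t=9/2 → B at (3,0); v=(-2,1)
6. t=3/2 → L at (0,3/2); v=(2,1)
7. t=11/2 → T at (11,7); v=(2,-1)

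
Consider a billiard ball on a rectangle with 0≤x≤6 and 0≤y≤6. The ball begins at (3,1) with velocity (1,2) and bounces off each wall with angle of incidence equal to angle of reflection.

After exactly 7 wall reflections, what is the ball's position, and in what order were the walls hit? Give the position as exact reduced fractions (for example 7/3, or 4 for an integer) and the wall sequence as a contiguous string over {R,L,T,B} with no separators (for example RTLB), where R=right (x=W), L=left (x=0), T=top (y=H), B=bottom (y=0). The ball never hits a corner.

Final position: (11/2,6)
Wall sequence: TRBTLBT

1. t=5/2 → T at (11/2,6); v=(1,-2)
2. t=1/2 → R at (6,5); v=(-1,-2)
3. t=5/2 → B at (7/2,0); v=(-1,2)
4. t=3 → T at (1/2,6); v=(-1,-2)
5. t=1/2 → L at (0,5); v=(1,-2)
6. t=5/2 → B at (5/2,0); v=(1,2)
7. t=3 → T at (11/2,6); v=(1,-2)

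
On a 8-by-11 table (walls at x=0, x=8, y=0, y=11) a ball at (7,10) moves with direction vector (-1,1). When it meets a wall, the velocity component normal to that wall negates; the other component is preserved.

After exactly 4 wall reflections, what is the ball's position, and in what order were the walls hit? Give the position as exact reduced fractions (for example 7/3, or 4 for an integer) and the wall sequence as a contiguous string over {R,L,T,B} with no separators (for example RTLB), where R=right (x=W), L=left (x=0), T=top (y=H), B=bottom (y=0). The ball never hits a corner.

Final position: (8,3)
Wall sequence: TLBR

1. t=1 → T at (6,11); v=(-1,-1)
2. t=6 → L at (0,5); v=(1,-1)
3. t=5 → B at (5,0); v=(1,1)
4. t=3 → R at (8,3); v=(-1,1)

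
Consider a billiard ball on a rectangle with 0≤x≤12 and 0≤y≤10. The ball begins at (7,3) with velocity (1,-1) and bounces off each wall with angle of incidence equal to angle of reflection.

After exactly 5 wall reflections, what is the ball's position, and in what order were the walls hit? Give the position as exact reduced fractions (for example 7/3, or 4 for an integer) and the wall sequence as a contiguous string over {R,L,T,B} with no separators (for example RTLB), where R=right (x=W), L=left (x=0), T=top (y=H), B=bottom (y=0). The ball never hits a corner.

Final position: (6,0)
Wall sequence: BRTLB

1. t=3 → B at (10,0); v=(1,1)
2. t=2 → R at (12,2); v=(-1,1)
3. t=8 → T at (4,10); v=(-1,-1)
4. t=4 → L at (0,6); v=(1,-1)
5. t=6 → B at (6,0); v=(1,1)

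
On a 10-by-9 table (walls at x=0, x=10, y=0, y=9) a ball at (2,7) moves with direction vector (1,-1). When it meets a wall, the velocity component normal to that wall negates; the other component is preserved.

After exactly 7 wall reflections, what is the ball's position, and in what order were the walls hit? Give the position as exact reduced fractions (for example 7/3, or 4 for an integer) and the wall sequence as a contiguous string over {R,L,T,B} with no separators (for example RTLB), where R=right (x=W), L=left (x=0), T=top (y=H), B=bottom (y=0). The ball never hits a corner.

Final position: (4,9)
Wall sequence: BRTLBRT

1. t=7 → B at (9,0); v=(1,1)
2. t=1 → R at (10,1); v=(-1,1)
3. t=8 → T at (2,9); v=(-1,-1)
4. t=2 → L at (0,7); v=(1,-1)
5. t=7 → B at (7,0); v=(1,1)
6. t=3 → R at (10,3); v=(-1,1)
7. t=6 → T at (4,9); v=(-1,-1)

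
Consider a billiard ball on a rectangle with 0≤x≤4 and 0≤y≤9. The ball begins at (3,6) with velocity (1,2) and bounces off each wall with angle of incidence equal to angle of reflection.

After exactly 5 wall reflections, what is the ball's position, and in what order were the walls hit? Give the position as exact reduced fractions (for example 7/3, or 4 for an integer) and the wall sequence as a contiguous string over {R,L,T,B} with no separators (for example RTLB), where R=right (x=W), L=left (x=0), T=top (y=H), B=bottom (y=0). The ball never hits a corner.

1. t=1 → R at (4,8); v=(-1,2)
2. t=1/2 → T at (7/2,9); v=(-1,-2)
3. t=7/2 → L at (0,2); v=(1,-2)
4. t=1 → B at (1,0); v=(1,2)
5. t=3 → R at (4,6); v=(-1,2)

Final position: (4,6)
Wall sequence: RTLBR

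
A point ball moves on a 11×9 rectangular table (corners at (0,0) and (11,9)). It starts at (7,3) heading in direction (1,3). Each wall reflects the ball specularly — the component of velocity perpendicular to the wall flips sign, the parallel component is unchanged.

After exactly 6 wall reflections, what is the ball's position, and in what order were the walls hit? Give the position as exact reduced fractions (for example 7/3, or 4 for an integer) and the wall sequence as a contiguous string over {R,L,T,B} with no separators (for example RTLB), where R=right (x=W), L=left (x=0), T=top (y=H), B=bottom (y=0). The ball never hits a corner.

Final position: (1,9)
Wall sequence: TRBTBT

1. t=2 → T at (9,9); v=(1,-3)
2. t=2 → R at (11,3); v=(-1,-3)
3. t=1 → B at (10,0); v=(-1,3)
4. t=3 → T at (7,9); v=(-1,-3)
5. t=3 → B at (4,0); v=(-1,3)
6. t=3 → T at (1,9); v=(-1,-3)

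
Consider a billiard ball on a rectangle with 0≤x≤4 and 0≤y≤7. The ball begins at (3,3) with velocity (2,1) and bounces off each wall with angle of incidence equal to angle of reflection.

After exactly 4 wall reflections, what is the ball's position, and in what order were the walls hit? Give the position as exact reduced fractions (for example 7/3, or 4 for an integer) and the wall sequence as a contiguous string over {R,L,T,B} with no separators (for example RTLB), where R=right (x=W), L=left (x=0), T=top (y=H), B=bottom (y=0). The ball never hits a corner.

1. t=1/2 → R at (4,7/2); v=(-2,1)
2. t=2 → L at (0,11/2); v=(2,1)
3. t=3/2 → T at (3,7); v=(2,-1)
4. t=1/2 → R at (4,13/2); v=(-2,-1)

Final position: (4,13/2)
Wall sequence: RLTR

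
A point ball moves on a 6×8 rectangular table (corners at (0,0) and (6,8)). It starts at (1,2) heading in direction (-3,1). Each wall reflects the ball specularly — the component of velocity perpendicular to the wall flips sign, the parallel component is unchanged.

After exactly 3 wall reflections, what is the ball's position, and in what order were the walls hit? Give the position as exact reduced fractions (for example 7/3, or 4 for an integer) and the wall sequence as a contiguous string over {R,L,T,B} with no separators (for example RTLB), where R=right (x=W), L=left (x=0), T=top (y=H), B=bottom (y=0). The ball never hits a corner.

Final position: (0,19/3)
Wall sequence: LRL

1. t=1/3 → L at (0,7/3); v=(3,1)
2. t=2 → R at (6,13/3); v=(-3,1)
3. t=2 → L at (0,19/3); v=(3,1)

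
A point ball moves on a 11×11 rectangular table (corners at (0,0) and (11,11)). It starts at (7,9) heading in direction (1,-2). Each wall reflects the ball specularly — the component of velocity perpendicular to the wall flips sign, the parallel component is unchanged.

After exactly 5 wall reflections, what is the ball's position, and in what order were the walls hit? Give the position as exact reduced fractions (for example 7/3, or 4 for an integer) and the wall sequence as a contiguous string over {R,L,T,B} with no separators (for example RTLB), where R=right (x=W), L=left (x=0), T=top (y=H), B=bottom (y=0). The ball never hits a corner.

Final position: (1/2,0)
Wall sequence: RBTLB

1. t=4 → R at (11,1); v=(-1,-2)
2. t=1/2 → B at (21/2,0); v=(-1,2)
3. t=11/2 → T at (5,11); v=(-1,-2)
4. t=5 → L at (0,1); v=(1,-2)
5. t=1/2 → B at (1/2,0); v=(1,2)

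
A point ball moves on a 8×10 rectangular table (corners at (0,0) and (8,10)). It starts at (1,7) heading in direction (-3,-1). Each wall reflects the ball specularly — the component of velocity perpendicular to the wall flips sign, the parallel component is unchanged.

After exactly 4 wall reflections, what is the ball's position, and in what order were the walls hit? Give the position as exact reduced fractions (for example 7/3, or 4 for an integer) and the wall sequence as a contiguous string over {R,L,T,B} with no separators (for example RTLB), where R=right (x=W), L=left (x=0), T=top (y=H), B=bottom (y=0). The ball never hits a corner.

1. t=1/3 → L at (0,20/3); v=(3,-1)
2. t=8/3 → R at (8,4); v=(-3,-1)
3. t=8/3 → L at (0,4/3); v=(3,-1)
4. t=4/3 → B at (4,0); v=(3,1)

Final position: (4,0)
Wall sequence: LRLB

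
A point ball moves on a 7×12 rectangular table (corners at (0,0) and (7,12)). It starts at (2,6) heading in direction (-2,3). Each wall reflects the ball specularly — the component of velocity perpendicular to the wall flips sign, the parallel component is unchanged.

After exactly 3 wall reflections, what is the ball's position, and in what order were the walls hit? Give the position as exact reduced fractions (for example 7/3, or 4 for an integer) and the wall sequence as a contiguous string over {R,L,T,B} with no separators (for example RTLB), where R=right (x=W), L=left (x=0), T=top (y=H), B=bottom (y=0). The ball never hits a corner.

1. t=1 → L at (0,9); v=(2,3)
2. t=1 → T at (2,12); v=(2,-3)
3. t=5/2 → R at (7,9/2); v=(-2,-3)

Final position: (7,9/2)
Wall sequence: LTR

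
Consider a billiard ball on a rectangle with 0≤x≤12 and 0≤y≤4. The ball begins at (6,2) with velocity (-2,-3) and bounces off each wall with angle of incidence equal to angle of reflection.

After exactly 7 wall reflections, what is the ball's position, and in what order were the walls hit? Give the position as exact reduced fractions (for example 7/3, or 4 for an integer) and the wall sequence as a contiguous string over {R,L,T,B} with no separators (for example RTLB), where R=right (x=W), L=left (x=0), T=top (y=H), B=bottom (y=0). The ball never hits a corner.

1. t=2/3 → B at (14/3,0); v=(-2,3)
2. t=4/3 → T at (2,4); v=(-2,-3)
3. t=1 → L at (0,1); v=(2,-3)
4. t=1/3 → B at (2/3,0); v=(2,3)
5. t=4/3 → T at (10/3,4); v=(2,-3)
6. t=4/3 → B at (6,0); v=(2,3)
7. t=4/3 → T at (26/3,4); v=(2,-3)

Final position: (26/3,4)
Wall sequence: BTLBTBT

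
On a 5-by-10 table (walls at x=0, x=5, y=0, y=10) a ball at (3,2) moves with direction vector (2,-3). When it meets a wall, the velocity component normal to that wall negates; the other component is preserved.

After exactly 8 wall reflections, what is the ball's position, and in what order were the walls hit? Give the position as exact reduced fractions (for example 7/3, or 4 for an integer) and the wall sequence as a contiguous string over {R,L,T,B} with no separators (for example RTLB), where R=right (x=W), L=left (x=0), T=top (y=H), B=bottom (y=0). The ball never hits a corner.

Final position: (13/3,10)
Wall sequence: BRLTRBLT

1. t=2/3 → B at (13/3,0); v=(2,3)
2. t=1/3 → R at (5,1); v=(-2,3)
3. t=5/2 → L at (0,17/2); v=(2,3)
4. t=1/2 → T at (1,10); v=(2,-3)
5. t=2 → R at (5,4); v=(-2,-3)
6. t=4/3 → B at (7/3,0); v=(-2,3)
7. t=7/6 → L at (0,7/2); v=(2,3)
8. t=13/6 → T at (13/3,10); v=(2,-3)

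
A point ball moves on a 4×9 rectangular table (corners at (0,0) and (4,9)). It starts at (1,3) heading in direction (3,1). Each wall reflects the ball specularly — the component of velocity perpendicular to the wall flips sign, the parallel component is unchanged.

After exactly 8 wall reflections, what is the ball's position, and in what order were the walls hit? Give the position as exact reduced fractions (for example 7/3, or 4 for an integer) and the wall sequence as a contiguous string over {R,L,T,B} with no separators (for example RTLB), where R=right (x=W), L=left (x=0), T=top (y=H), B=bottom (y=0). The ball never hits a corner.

Final position: (4,6)
Wall sequence: RLRLTRLR

1. t=1 → R at (4,4); v=(-3,1)
2. t=4/3 → L at (0,16/3); v=(3,1)
3. t=4/3 → R at (4,20/3); v=(-3,1)
4. t=4/3 → L at (0,8); v=(3,1)
5. t=1 → T at (3,9); v=(3,-1)
6. t=1/3 → R at (4,26/3); v=(-3,-1)
7. t=4/3 → L at (0,22/3); v=(3,-1)
8. t=4/3 → R at (4,6); v=(-3,-1)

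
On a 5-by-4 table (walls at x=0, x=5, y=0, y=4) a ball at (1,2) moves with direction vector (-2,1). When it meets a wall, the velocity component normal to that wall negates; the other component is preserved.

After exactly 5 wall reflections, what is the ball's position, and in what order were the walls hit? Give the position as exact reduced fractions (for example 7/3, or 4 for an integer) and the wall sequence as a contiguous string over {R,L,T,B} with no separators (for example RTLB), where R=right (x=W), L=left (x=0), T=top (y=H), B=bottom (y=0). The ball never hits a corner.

1. t=1/2 → L at (0,5/2); v=(2,1)
2. t=3/2 → T at (3,4); v=(2,-1)
3. t=1 → R at (5,3); v=(-2,-1)
4. t=5/2 → L at (0,1/2); v=(2,-1)
5. t=1/2 → B at (1,0); v=(2,1)

Final position: (1,0)
Wall sequence: LTRLB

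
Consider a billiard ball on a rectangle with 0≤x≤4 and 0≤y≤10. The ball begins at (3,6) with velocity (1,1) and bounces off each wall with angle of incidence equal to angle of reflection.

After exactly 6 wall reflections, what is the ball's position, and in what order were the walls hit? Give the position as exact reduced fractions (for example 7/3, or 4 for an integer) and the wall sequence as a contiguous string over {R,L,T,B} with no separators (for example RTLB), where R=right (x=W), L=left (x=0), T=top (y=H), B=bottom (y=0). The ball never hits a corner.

Final position: (1,0)
Wall sequence: RTLRLB

1. t=1 → R at (4,7); v=(-1,1)
2. t=3 → T at (1,10); v=(-1,-1)
3. t=1 → L at (0,9); v=(1,-1)
4. t=4 → R at (4,5); v=(-1,-1)
5. t=4 → L at (0,1); v=(1,-1)
6. t=1 → B at (1,0); v=(1,1)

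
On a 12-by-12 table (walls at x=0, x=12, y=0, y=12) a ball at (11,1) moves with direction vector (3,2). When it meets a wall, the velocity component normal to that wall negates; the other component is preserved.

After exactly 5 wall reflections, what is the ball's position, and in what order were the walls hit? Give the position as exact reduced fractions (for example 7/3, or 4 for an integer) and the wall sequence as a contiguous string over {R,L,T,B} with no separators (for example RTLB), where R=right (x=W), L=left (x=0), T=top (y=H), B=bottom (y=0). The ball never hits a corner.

Final position: (5/2,0)
Wall sequence: RLTRB

1. t=1/3 → R at (12,5/3); v=(-3,2)
2. t=4 → L at (0,29/3); v=(3,2)
3. t=7/6 → T at (7/2,12); v=(3,-2)
4. t=17/6 → R at (12,19/3); v=(-3,-2)
5. t=19/6 → B at (5/2,0); v=(-3,2)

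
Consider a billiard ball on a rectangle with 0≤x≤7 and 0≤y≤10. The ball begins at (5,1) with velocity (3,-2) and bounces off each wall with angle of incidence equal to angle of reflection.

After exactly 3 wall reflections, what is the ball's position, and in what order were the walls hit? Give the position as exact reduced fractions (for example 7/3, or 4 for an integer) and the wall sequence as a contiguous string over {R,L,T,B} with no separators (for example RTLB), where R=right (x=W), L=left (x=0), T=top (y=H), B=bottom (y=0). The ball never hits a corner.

1. t=1/2 → B at (13/2,0); v=(3,2)
2. t=1/6 → R at (7,1/3); v=(-3,2)
3. t=7/3 → L at (0,5); v=(3,2)

Final position: (0,5)
Wall sequence: BRL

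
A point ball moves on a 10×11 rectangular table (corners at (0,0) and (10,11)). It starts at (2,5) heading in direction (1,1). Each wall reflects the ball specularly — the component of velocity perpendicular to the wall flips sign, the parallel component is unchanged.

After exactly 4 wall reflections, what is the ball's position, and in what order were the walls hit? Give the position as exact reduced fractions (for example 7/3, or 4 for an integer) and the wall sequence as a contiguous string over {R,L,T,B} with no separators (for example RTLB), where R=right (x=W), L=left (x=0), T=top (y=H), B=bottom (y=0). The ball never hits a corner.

1. t=6 → T at (8,11); v=(1,-1)
2. t=2 → R at (10,9); v=(-1,-1)
3. t=9 → B at (1,0); v=(-1,1)
4. t=1 → L at (0,1); v=(1,1)

Final position: (0,1)
Wall sequence: TRBL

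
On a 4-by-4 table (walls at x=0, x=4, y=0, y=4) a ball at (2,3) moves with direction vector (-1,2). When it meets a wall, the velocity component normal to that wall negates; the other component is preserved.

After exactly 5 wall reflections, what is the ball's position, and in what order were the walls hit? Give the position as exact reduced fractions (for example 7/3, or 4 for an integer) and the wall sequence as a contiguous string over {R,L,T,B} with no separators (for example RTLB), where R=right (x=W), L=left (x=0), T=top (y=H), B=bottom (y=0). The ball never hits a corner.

Final position: (4,1)
Wall sequence: TLBTR

1. t=1/2 → T at (3/2,4); v=(-1,-2)
2. t=3/2 → L at (0,1); v=(1,-2)
3. t=1/2 → B at (1/2,0); v=(1,2)
4. t=2 → T at (5/2,4); v=(1,-2)
5. t=3/2 → R at (4,1); v=(-1,-2)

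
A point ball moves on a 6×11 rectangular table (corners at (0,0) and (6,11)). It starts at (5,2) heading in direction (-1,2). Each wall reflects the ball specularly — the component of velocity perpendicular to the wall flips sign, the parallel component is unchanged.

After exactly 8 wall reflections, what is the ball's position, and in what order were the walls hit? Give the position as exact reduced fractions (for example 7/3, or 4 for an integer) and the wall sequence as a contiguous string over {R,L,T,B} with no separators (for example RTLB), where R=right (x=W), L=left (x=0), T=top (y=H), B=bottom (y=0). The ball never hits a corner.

1. t=9/2 → T at (1/2,11); v=(-1,-2)
2. t=1/2 → L at (0,10); v=(1,-2)
3. t=5 → B at (5,0); v=(1,2)
4. t=1 → R at (6,2); v=(-1,2)
5. t=9/2 → T at (3/2,11); v=(-1,-2)
6. t=3/2 → L at (0,8); v=(1,-2)
7. t=4 → B at (4,0); v=(1,2)
8. t=2 → R at (6,4); v=(-1,2)

Final position: (6,4)
Wall sequence: TLBRTLBR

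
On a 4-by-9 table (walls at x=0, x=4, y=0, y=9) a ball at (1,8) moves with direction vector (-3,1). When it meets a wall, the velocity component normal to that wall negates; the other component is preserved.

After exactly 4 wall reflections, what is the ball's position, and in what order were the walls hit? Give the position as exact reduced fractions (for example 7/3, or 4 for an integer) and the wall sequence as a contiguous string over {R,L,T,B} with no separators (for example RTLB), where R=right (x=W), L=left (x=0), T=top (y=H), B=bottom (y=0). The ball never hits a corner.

Final position: (0,7)
Wall sequence: LTRL

1. t=1/3 → L at (0,25/3); v=(3,1)
2. t=2/3 → T at (2,9); v=(3,-1)
3. t=2/3 → R at (4,25/3); v=(-3,-1)
4. t=4/3 → L at (0,7); v=(3,-1)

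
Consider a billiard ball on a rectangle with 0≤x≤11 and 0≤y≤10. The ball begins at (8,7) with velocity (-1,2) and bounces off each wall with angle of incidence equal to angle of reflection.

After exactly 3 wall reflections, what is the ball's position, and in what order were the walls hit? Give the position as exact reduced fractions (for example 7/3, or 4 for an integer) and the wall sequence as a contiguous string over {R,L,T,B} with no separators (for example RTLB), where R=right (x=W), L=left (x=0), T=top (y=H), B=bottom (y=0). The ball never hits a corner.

1. t=3/2 → T at (13/2,10); v=(-1,-2)
2. t=5 → B at (3/2,0); v=(-1,2)
3. t=3/2 → L at (0,3); v=(1,2)

Final position: (0,3)
Wall sequence: TBL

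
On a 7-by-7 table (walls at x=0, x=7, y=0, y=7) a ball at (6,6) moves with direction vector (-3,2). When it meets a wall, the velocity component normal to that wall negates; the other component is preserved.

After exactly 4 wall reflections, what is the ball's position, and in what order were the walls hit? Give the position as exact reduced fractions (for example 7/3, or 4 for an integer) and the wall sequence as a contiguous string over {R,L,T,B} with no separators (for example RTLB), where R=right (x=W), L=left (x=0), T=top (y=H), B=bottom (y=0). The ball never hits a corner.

Final position: (7,2/3)
Wall sequence: TLBR

1. t=1/2 → T at (9/2,7); v=(-3,-2)
2. t=3/2 → L at (0,4); v=(3,-2)
3. t=2 → B at (6,0); v=(3,2)
4. t=1/3 → R at (7,2/3); v=(-3,2)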